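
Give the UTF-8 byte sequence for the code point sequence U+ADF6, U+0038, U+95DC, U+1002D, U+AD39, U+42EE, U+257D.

U+ADF6: 3-byte form → EA B7 B6.
U+0038: 1-byte form → 38.
U+95DC: 3-byte form → E9 97 9C.
U+1002D: 4-byte form → F0 90 80 AD.
U+AD39: 3-byte form → EA B4 B9.
U+42EE: 3-byte form → E4 8B AE.
U+257D: 3-byte form → E2 95 BD.
Concatenated (20 bytes): EA B7 B6 38 E9 97 9C F0 90 80 AD EA B4 B9 E4 8B AE E2 95 BD.

EA B7 B6 38 E9 97 9C F0 90 80 AD EA B4 B9 E4 8B AE E2 95 BD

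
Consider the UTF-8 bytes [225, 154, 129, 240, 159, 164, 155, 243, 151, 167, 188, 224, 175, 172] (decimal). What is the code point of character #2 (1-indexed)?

Offset 0: leading byte 0xE1 = 11100001 → 3-byte char #1 = E1 9A 81.
Offset 3: leading byte 0xF0 = 11110000 → 4-byte char #2 = F0 9F A4 9B.
Leading byte 0xF0 = 11110000 matches 11110xxx → 4-byte sequence.
Byte 1: 0xF0 = 11110000, payload 000 (3 bits).
Byte 2: 0x9F = 10011111 (10xxxxxx ✓), payload 011111.
Byte 3: 0xA4 = 10100100 (10xxxxxx ✓), payload 100100.
Byte 4: 0x9B = 10011011 (10xxxxxx ✓), payload 011011.
Concatenate: 000011111100100011011 = 0x1F91B (21 bits → U+1F91B).

U+1F91B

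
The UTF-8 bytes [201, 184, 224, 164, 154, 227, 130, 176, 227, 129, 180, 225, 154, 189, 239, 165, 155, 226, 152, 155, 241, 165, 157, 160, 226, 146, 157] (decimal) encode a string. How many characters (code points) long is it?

Byte at offset 0: 0xC9 = 11001001 → 2-byte char (#1). Advance 2.
Byte at offset 2: 0xE0 = 11100000 → 3-byte char (#2). Advance 3.
Byte at offset 5: 0xE3 = 11100011 → 3-byte char (#3). Advance 3.
Byte at offset 8: 0xE3 = 11100011 → 3-byte char (#4). Advance 3.
Byte at offset 11: 0xE1 = 11100001 → 3-byte char (#5). Advance 3.
Byte at offset 14: 0xEF = 11101111 → 3-byte char (#6). Advance 3.
Byte at offset 17: 0xE2 = 11100010 → 3-byte char (#7). Advance 3.
Byte at offset 20: 0xF1 = 11110001 → 4-byte char (#8). Advance 4.
Byte at offset 24: 0xE2 = 11100010 → 3-byte char (#9). Advance 3.
Reached end at offset 27 after 9 code points.

9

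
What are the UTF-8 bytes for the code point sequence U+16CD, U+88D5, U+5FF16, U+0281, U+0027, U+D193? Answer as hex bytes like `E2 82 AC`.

U+16CD: 3-byte form → E1 9B 8D.
U+88D5: 3-byte form → E8 A3 95.
U+5FF16: 4-byte form → F1 9F BC 96.
U+0281: 2-byte form → CA 81.
U+0027: 1-byte form → 27.
U+D193: 3-byte form → ED 86 93.
Concatenated (16 bytes): E1 9B 8D E8 A3 95 F1 9F BC 96 CA 81 27 ED 86 93.

E1 9B 8D E8 A3 95 F1 9F BC 96 CA 81 27 ED 86 93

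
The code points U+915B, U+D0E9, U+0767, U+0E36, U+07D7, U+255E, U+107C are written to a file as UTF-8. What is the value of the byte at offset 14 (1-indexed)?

0xE2

1-indexed offset 14 is 0-indexed offset 13.
U+915B → 3-byte form E9 85 9B at offsets 0–2.
U+D0E9 → 3-byte form ED 83 A9 at offsets 3–5.
U+0767 → 2-byte form DD A7 at offsets 6–7.
U+0E36 → 3-byte form E0 B8 B6 at offsets 8–10.
U+07D7 → 2-byte form DF 97 at offsets 11–12.
U+255E → 3-byte form E2 95 9E at offsets 13–15.
Offset 13 falls in char 6's range; it's byte 1 of E2 95 9E = 0xE2.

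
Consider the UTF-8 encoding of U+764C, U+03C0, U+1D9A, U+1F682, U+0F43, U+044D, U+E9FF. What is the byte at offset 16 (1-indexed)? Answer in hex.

1-indexed offset 16 is 0-indexed offset 15.
U+764C → 3-byte form E7 99 8C at offsets 0–2.
U+03C0 → 2-byte form CF 80 at offsets 3–4.
U+1D9A → 3-byte form E1 B6 9A at offsets 5–7.
U+1F682 → 4-byte form F0 9F 9A 82 at offsets 8–11.
U+0F43 → 3-byte form E0 BD 83 at offsets 12–14.
U+044D → 2-byte form D1 8D at offsets 15–16.
Offset 15 falls in char 6's range; it's byte 1 of D1 8D = 0xD1.

0xD1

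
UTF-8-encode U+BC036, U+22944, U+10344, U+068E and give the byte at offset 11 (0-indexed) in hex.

0x84

U+BC036 → 4-byte form F2 BC 80 B6 at offsets 0–3.
U+22944 → 4-byte form F0 A2 A5 84 at offsets 4–7.
U+10344 → 4-byte form F0 90 8D 84 at offsets 8–11.
Offset 11 falls in char 3's range; it's byte 4 of F0 90 8D 84 = 0x84.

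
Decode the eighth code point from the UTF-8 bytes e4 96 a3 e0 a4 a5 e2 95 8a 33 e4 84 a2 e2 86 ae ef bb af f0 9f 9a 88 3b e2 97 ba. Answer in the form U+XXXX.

U+1F688

Offset 0: leading byte 0xE4 = 11100100 → 3-byte char #1 = E4 96 A3.
Offset 3: leading byte 0xE0 = 11100000 → 3-byte char #2 = E0 A4 A5.
Offset 6: leading byte 0xE2 = 11100010 → 3-byte char #3 = E2 95 8A.
Offset 9: leading byte 0x33 = 00110011 → 1-byte char #4 = 33.
Offset 10: leading byte 0xE4 = 11100100 → 3-byte char #5 = E4 84 A2.
Offset 13: leading byte 0xE2 = 11100010 → 3-byte char #6 = E2 86 AE.
Offset 16: leading byte 0xEF = 11101111 → 3-byte char #7 = EF BB AF.
Offset 19: leading byte 0xF0 = 11110000 → 4-byte char #8 = F0 9F 9A 88.
Leading byte 0xF0 = 11110000 matches 11110xxx → 4-byte sequence.
Byte 1: 0xF0 = 11110000, payload 000 (3 bits).
Byte 2: 0x9F = 10011111 (10xxxxxx ✓), payload 011111.
Byte 3: 0x9A = 10011010 (10xxxxxx ✓), payload 011010.
Byte 4: 0x88 = 10001000 (10xxxxxx ✓), payload 001000.
Concatenate: 000011111011010001000 = 0x1F688 (21 bits → U+1F688).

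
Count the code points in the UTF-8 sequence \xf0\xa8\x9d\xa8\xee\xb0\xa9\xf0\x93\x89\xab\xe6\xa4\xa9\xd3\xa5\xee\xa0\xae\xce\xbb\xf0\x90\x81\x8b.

8

Byte at offset 0: 0xF0 = 11110000 → 4-byte char (#1). Advance 4.
Byte at offset 4: 0xEE = 11101110 → 3-byte char (#2). Advance 3.
Byte at offset 7: 0xF0 = 11110000 → 4-byte char (#3). Advance 4.
Byte at offset 11: 0xE6 = 11100110 → 3-byte char (#4). Advance 3.
Byte at offset 14: 0xD3 = 11010011 → 2-byte char (#5). Advance 2.
Byte at offset 16: 0xEE = 11101110 → 3-byte char (#6). Advance 3.
Byte at offset 19: 0xCE = 11001110 → 2-byte char (#7). Advance 2.
Byte at offset 21: 0xF0 = 11110000 → 4-byte char (#8). Advance 4.
Reached end at offset 25 after 8 code points.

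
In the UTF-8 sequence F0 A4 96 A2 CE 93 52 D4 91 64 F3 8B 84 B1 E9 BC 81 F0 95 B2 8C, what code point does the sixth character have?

Offset 0: leading byte 0xF0 = 11110000 → 4-byte char #1 = F0 A4 96 A2.
Offset 4: leading byte 0xCE = 11001110 → 2-byte char #2 = CE 93.
Offset 6: leading byte 0x52 = 01010010 → 1-byte char #3 = 52.
Offset 7: leading byte 0xD4 = 11010100 → 2-byte char #4 = D4 91.
Offset 9: leading byte 0x64 = 01100100 → 1-byte char #5 = 64.
Offset 10: leading byte 0xF3 = 11110011 → 4-byte char #6 = F3 8B 84 B1.
Leading byte 0xF3 = 11110011 matches 11110xxx → 4-byte sequence.
Byte 1: 0xF3 = 11110011, payload 011 (3 bits).
Byte 2: 0x8B = 10001011 (10xxxxxx ✓), payload 001011.
Byte 3: 0x84 = 10000100 (10xxxxxx ✓), payload 000100.
Byte 4: 0xB1 = 10110001 (10xxxxxx ✓), payload 110001.
Concatenate: 011001011000100110001 = 0xCB131 (21 bits → U+CB131).

U+CB131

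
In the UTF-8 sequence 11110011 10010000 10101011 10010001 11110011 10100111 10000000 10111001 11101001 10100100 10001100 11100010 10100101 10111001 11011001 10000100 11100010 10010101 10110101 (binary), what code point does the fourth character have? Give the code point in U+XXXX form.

Offset 0: leading byte 0xF3 = 11110011 → 4-byte char #1 = F3 90 AB 91.
Offset 4: leading byte 0xF3 = 11110011 → 4-byte char #2 = F3 A7 80 B9.
Offset 8: leading byte 0xE9 = 11101001 → 3-byte char #3 = E9 A4 8C.
Offset 11: leading byte 0xE2 = 11100010 → 3-byte char #4 = E2 A5 B9.
Leading byte 0xE2 = 11100010 matches 1110xxxx → 3-byte sequence.
Byte 1: 0xE2 = 11100010, payload 0010 (4 bits).
Byte 2: 0xA5 = 10100101 (10xxxxxx ✓), payload 100101.
Byte 3: 0xB9 = 10111001 (10xxxxxx ✓), payload 111001.
Concatenate: 0010100101111001 = 0x2979 (16 bits → U+2979).

U+2979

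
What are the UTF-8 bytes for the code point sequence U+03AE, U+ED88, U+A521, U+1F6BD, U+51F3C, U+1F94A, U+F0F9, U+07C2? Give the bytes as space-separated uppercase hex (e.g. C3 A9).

CE AE EE B6 88 EA 94 A1 F0 9F 9A BD F1 91 BC BC F0 9F A5 8A EF 83 B9 DF 82

U+03AE: 2-byte form → CE AE.
U+ED88: 3-byte form → EE B6 88.
U+A521: 3-byte form → EA 94 A1.
U+1F6BD: 4-byte form → F0 9F 9A BD.
U+51F3C: 4-byte form → F1 91 BC BC.
U+1F94A: 4-byte form → F0 9F A5 8A.
U+F0F9: 3-byte form → EF 83 B9.
U+07C2: 2-byte form → DF 82.
Concatenated (25 bytes): CE AE EE B6 88 EA 94 A1 F0 9F 9A BD F1 91 BC BC F0 9F A5 8A EF 83 B9 DF 82.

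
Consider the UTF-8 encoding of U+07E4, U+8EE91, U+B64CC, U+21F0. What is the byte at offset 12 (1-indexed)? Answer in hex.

0x87

1-indexed offset 12 is 0-indexed offset 11.
U+07E4 → 2-byte form DF A4 at offsets 0–1.
U+8EE91 → 4-byte form F2 8E BA 91 at offsets 2–5.
U+B64CC → 4-byte form F2 B6 93 8C at offsets 6–9.
U+21F0 → 3-byte form E2 87 B0 at offsets 10–12.
Offset 11 falls in char 4's range; it's byte 2 of E2 87 B0 = 0x87.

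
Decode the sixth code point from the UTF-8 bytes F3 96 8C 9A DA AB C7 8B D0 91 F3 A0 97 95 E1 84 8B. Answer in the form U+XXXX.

U+110B

Offset 0: leading byte 0xF3 = 11110011 → 4-byte char #1 = F3 96 8C 9A.
Offset 4: leading byte 0xDA = 11011010 → 2-byte char #2 = DA AB.
Offset 6: leading byte 0xC7 = 11000111 → 2-byte char #3 = C7 8B.
Offset 8: leading byte 0xD0 = 11010000 → 2-byte char #4 = D0 91.
Offset 10: leading byte 0xF3 = 11110011 → 4-byte char #5 = F3 A0 97 95.
Offset 14: leading byte 0xE1 = 11100001 → 3-byte char #6 = E1 84 8B.
Leading byte 0xE1 = 11100001 matches 1110xxxx → 3-byte sequence.
Byte 1: 0xE1 = 11100001, payload 0001 (4 bits).
Byte 2: 0x84 = 10000100 (10xxxxxx ✓), payload 000100.
Byte 3: 0x8B = 10001011 (10xxxxxx ✓), payload 001011.
Concatenate: 0001000100001011 = 0x110B (16 bits → U+110B).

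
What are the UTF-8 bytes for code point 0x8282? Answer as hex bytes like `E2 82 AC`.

U+8282 = 0x8282 = 33410 decimal. In range U+0800–U+FFFF → 3-byte form: 1110xxxx 10xxxxxx 10xxxxxx.
Binary (16 bits): 1000001010000010.
Split 4+6+6: 1000 | 001010 | 000010.
Byte 1: 11101000 = 0xE8.
Byte 2: 10001010 = 0x8A.
Byte 3: 10000010 = 0x82.

E8 8A 82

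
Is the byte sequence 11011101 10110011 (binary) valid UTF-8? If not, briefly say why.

Leading byte 0xDD = 11011101 → 2-byte form.
Continuation bytes 0xB3=10110011 all match 10xxxxxx.
Decoded value 0x773 is ≥ 0x80 (shortest form) and not a surrogate.

valid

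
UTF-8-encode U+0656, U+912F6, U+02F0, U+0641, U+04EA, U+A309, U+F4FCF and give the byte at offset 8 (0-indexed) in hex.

0xD9

U+0656 → 2-byte form D9 96 at offsets 0–1.
U+912F6 → 4-byte form F2 91 8B B6 at offsets 2–5.
U+02F0 → 2-byte form CB B0 at offsets 6–7.
U+0641 → 2-byte form D9 81 at offsets 8–9.
Offset 8 falls in char 4's range; it's byte 1 of D9 81 = 0xD9.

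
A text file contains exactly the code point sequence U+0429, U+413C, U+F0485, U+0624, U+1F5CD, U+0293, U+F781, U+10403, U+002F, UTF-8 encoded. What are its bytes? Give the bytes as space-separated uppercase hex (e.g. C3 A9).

D0 A9 E4 84 BC F3 B0 92 85 D8 A4 F0 9F 97 8D CA 93 EF 9E 81 F0 90 90 83 2F

U+0429: 2-byte form → D0 A9.
U+413C: 3-byte form → E4 84 BC.
U+F0485: 4-byte form → F3 B0 92 85.
U+0624: 2-byte form → D8 A4.
U+1F5CD: 4-byte form → F0 9F 97 8D.
U+0293: 2-byte form → CA 93.
U+F781: 3-byte form → EF 9E 81.
U+10403: 4-byte form → F0 90 90 83.
U+002F: 1-byte form → 2F.
Concatenated (25 bytes): D0 A9 E4 84 BC F3 B0 92 85 D8 A4 F0 9F 97 8D CA 93 EF 9E 81 F0 90 90 83 2F.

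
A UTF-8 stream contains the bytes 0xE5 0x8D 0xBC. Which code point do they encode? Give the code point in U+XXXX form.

U+537C

Leading byte 0xE5 = 11100101 matches 1110xxxx → 3-byte sequence.
Byte 1: 0xE5 = 11100101, payload 0101 (4 bits).
Byte 2: 0x8D = 10001101 (10xxxxxx ✓), payload 001101.
Byte 3: 0xBC = 10111100 (10xxxxxx ✓), payload 111100.
Concatenate: 0101001101111100 = 0x537C (16 bits → U+537C).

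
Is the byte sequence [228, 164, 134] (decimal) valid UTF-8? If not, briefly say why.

valid

Leading byte 0xE4 = 11100100 → 3-byte form.
Continuation bytes 0xA4=10100100, 0x86=10000110 all match 10xxxxxx.
Decoded value 0x4906 is ≥ 0x800 (shortest form) and not a surrogate.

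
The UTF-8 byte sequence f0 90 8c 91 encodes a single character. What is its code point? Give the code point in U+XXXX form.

U+10311

Leading byte 0xF0 = 11110000 matches 11110xxx → 4-byte sequence.
Byte 1: 0xF0 = 11110000, payload 000 (3 bits).
Byte 2: 0x90 = 10010000 (10xxxxxx ✓), payload 010000.
Byte 3: 0x8C = 10001100 (10xxxxxx ✓), payload 001100.
Byte 4: 0x91 = 10010001 (10xxxxxx ✓), payload 010001.
Concatenate: 000010000001100010001 = 0x10311 (21 bits → U+10311).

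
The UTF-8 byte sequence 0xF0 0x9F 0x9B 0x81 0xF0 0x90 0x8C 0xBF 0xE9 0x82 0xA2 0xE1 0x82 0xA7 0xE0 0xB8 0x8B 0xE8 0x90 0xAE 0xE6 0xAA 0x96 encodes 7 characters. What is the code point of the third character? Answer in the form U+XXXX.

U+90A2

Offset 0: leading byte 0xF0 = 11110000 → 4-byte char #1 = F0 9F 9B 81.
Offset 4: leading byte 0xF0 = 11110000 → 4-byte char #2 = F0 90 8C BF.
Offset 8: leading byte 0xE9 = 11101001 → 3-byte char #3 = E9 82 A2.
Leading byte 0xE9 = 11101001 matches 1110xxxx → 3-byte sequence.
Byte 1: 0xE9 = 11101001, payload 1001 (4 bits).
Byte 2: 0x82 = 10000010 (10xxxxxx ✓), payload 000010.
Byte 3: 0xA2 = 10100010 (10xxxxxx ✓), payload 100010.
Concatenate: 1001000010100010 = 0x90A2 (16 bits → U+90A2).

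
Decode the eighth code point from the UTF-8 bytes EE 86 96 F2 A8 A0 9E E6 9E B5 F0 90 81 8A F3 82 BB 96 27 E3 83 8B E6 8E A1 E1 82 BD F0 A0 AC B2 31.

U+63A1

Offset 0: leading byte 0xEE = 11101110 → 3-byte char #1 = EE 86 96.
Offset 3: leading byte 0xF2 = 11110010 → 4-byte char #2 = F2 A8 A0 9E.
Offset 7: leading byte 0xE6 = 11100110 → 3-byte char #3 = E6 9E B5.
Offset 10: leading byte 0xF0 = 11110000 → 4-byte char #4 = F0 90 81 8A.
Offset 14: leading byte 0xF3 = 11110011 → 4-byte char #5 = F3 82 BB 96.
Offset 18: leading byte 0x27 = 00100111 → 1-byte char #6 = 27.
Offset 19: leading byte 0xE3 = 11100011 → 3-byte char #7 = E3 83 8B.
Offset 22: leading byte 0xE6 = 11100110 → 3-byte char #8 = E6 8E A1.
Leading byte 0xE6 = 11100110 matches 1110xxxx → 3-byte sequence.
Byte 1: 0xE6 = 11100110, payload 0110 (4 bits).
Byte 2: 0x8E = 10001110 (10xxxxxx ✓), payload 001110.
Byte 3: 0xA1 = 10100001 (10xxxxxx ✓), payload 100001.
Concatenate: 0110001110100001 = 0x63A1 (16 bits → U+63A1).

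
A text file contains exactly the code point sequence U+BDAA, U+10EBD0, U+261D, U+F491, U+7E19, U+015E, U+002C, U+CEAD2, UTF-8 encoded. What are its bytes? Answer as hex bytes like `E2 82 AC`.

U+BDAA: 3-byte form → EB B6 AA.
U+10EBD0: 4-byte form → F4 8E AF 90.
U+261D: 3-byte form → E2 98 9D.
U+F491: 3-byte form → EF 92 91.
U+7E19: 3-byte form → E7 B8 99.
U+015E: 2-byte form → C5 9E.
U+002C: 1-byte form → 2C.
U+CEAD2: 4-byte form → F3 8E AB 92.
Concatenated (23 bytes): EB B6 AA F4 8E AF 90 E2 98 9D EF 92 91 E7 B8 99 C5 9E 2C F3 8E AB 92.

EB B6 AA F4 8E AF 90 E2 98 9D EF 92 91 E7 B8 99 C5 9E 2C F3 8E AB 92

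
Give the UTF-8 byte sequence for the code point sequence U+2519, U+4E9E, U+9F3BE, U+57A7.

U+2519: 3-byte form → E2 94 99.
U+4E9E: 3-byte form → E4 BA 9E.
U+9F3BE: 4-byte form → F2 9F 8E BE.
U+57A7: 3-byte form → E5 9E A7.
Concatenated (13 bytes): E2 94 99 E4 BA 9E F2 9F 8E BE E5 9E A7.

E2 94 99 E4 BA 9E F2 9F 8E BE E5 9E A7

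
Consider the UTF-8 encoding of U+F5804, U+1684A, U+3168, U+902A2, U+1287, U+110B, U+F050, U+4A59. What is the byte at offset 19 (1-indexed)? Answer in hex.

1-indexed offset 19 is 0-indexed offset 18.
U+F5804 → 4-byte form F3 B5 A0 84 at offsets 0–3.
U+1684A → 4-byte form F0 96 A1 8A at offsets 4–7.
U+3168 → 3-byte form E3 85 A8 at offsets 8–10.
U+902A2 → 4-byte form F2 90 8A A2 at offsets 11–14.
U+1287 → 3-byte form E1 8A 87 at offsets 15–17.
U+110B → 3-byte form E1 84 8B at offsets 18–20.
Offset 18 falls in char 6's range; it's byte 1 of E1 84 8B = 0xE1.

0xE1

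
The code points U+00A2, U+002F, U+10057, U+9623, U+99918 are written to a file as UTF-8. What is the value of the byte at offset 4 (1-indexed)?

1-indexed offset 4 is 0-indexed offset 3.
U+00A2 → 2-byte form C2 A2 at offsets 0–1.
U+002F → 1-byte form 2F at offsets 2–2.
U+10057 → 4-byte form F0 90 81 97 at offsets 3–6.
Offset 3 falls in char 3's range; it's byte 1 of F0 90 81 97 = 0xF0.

0xF0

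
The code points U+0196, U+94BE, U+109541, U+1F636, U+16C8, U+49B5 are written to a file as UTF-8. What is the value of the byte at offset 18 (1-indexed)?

0xA6

1-indexed offset 18 is 0-indexed offset 17.
U+0196 → 2-byte form C6 96 at offsets 0–1.
U+94BE → 3-byte form E9 92 BE at offsets 2–4.
U+109541 → 4-byte form F4 89 95 81 at offsets 5–8.
U+1F636 → 4-byte form F0 9F 98 B6 at offsets 9–12.
U+16C8 → 3-byte form E1 9B 88 at offsets 13–15.
U+49B5 → 3-byte form E4 A6 B5 at offsets 16–18.
Offset 17 falls in char 6's range; it's byte 2 of E4 A6 B5 = 0xA6.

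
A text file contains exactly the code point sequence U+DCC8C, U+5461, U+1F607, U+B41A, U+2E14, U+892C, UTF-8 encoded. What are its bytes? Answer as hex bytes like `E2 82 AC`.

U+DCC8C: 4-byte form → F3 9C B2 8C.
U+5461: 3-byte form → E5 91 A1.
U+1F607: 4-byte form → F0 9F 98 87.
U+B41A: 3-byte form → EB 90 9A.
U+2E14: 3-byte form → E2 B8 94.
U+892C: 3-byte form → E8 A4 AC.
Concatenated (20 bytes): F3 9C B2 8C E5 91 A1 F0 9F 98 87 EB 90 9A E2 B8 94 E8 A4 AC.

F3 9C B2 8C E5 91 A1 F0 9F 98 87 EB 90 9A E2 B8 94 E8 A4 AC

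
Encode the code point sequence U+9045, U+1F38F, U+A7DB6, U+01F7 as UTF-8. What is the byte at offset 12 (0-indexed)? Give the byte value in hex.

0xB7

U+9045 → 3-byte form E9 81 85 at offsets 0–2.
U+1F38F → 4-byte form F0 9F 8E 8F at offsets 3–6.
U+A7DB6 → 4-byte form F2 A7 B6 B6 at offsets 7–10.
U+01F7 → 2-byte form C7 B7 at offsets 11–12.
Offset 12 falls in char 4's range; it's byte 2 of C7 B7 = 0xB7.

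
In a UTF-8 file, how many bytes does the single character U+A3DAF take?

U+A3DAF = 0xA3DAF. UTF-8 uses 1 byte below 0x80, 2 below 0x800, 3 below 0x10000, 4 up to 0x10FFFF. 0xA3DAF is in U+10000–U+10FFFF → 4 bytes.

4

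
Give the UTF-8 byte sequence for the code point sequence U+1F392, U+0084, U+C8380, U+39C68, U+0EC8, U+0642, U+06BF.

U+1F392: 4-byte form → F0 9F 8E 92.
U+0084: 2-byte form → C2 84.
U+C8380: 4-byte form → F3 88 8E 80.
U+39C68: 4-byte form → F0 B9 B1 A8.
U+0EC8: 3-byte form → E0 BB 88.
U+0642: 2-byte form → D9 82.
U+06BF: 2-byte form → DA BF.
Concatenated (21 bytes): F0 9F 8E 92 C2 84 F3 88 8E 80 F0 B9 B1 A8 E0 BB 88 D9 82 DA BF.

F0 9F 8E 92 C2 84 F3 88 8E 80 F0 B9 B1 A8 E0 BB 88 D9 82 DA BF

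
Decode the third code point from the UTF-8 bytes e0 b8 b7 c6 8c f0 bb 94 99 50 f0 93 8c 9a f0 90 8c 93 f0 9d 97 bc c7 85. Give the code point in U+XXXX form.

Offset 0: leading byte 0xE0 = 11100000 → 3-byte char #1 = E0 B8 B7.
Offset 3: leading byte 0xC6 = 11000110 → 2-byte char #2 = C6 8C.
Offset 5: leading byte 0xF0 = 11110000 → 4-byte char #3 = F0 BB 94 99.
Leading byte 0xF0 = 11110000 matches 11110xxx → 4-byte sequence.
Byte 1: 0xF0 = 11110000, payload 000 (3 bits).
Byte 2: 0xBB = 10111011 (10xxxxxx ✓), payload 111011.
Byte 3: 0x94 = 10010100 (10xxxxxx ✓), payload 010100.
Byte 4: 0x99 = 10011001 (10xxxxxx ✓), payload 011001.
Concatenate: 000111011010100011001 = 0x3B519 (21 bits → U+3B519).

U+3B519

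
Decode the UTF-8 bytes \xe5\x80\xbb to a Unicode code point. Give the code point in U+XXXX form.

U+503B

Leading byte 0xE5 = 11100101 matches 1110xxxx → 3-byte sequence.
Byte 1: 0xE5 = 11100101, payload 0101 (4 bits).
Byte 2: 0x80 = 10000000 (10xxxxxx ✓), payload 000000.
Byte 3: 0xBB = 10111011 (10xxxxxx ✓), payload 111011.
Concatenate: 0101000000111011 = 0x503B (16 bits → U+503B).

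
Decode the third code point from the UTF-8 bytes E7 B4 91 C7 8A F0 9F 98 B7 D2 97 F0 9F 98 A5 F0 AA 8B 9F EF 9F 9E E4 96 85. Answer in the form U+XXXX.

U+1F637

Offset 0: leading byte 0xE7 = 11100111 → 3-byte char #1 = E7 B4 91.
Offset 3: leading byte 0xC7 = 11000111 → 2-byte char #2 = C7 8A.
Offset 5: leading byte 0xF0 = 11110000 → 4-byte char #3 = F0 9F 98 B7.
Leading byte 0xF0 = 11110000 matches 11110xxx → 4-byte sequence.
Byte 1: 0xF0 = 11110000, payload 000 (3 bits).
Byte 2: 0x9F = 10011111 (10xxxxxx ✓), payload 011111.
Byte 3: 0x98 = 10011000 (10xxxxxx ✓), payload 011000.
Byte 4: 0xB7 = 10110111 (10xxxxxx ✓), payload 110111.
Concatenate: 000011111011000110111 = 0x1F637 (21 bits → U+1F637).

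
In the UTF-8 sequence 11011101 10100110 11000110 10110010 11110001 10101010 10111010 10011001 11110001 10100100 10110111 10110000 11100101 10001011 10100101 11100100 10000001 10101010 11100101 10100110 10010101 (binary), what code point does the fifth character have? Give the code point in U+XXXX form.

U+52E5

Offset 0: leading byte 0xDD = 11011101 → 2-byte char #1 = DD A6.
Offset 2: leading byte 0xC6 = 11000110 → 2-byte char #2 = C6 B2.
Offset 4: leading byte 0xF1 = 11110001 → 4-byte char #3 = F1 AA BA 99.
Offset 8: leading byte 0xF1 = 11110001 → 4-byte char #4 = F1 A4 B7 B0.
Offset 12: leading byte 0xE5 = 11100101 → 3-byte char #5 = E5 8B A5.
Leading byte 0xE5 = 11100101 matches 1110xxxx → 3-byte sequence.
Byte 1: 0xE5 = 11100101, payload 0101 (4 bits).
Byte 2: 0x8B = 10001011 (10xxxxxx ✓), payload 001011.
Byte 3: 0xA5 = 10100101 (10xxxxxx ✓), payload 100101.
Concatenate: 0101001011100101 = 0x52E5 (16 bits → U+52E5).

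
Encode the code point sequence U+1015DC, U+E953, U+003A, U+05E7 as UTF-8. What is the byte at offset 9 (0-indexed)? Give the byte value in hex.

0xA7

U+1015DC → 4-byte form F4 81 97 9C at offsets 0–3.
U+E953 → 3-byte form EE A5 93 at offsets 4–6.
U+003A → 1-byte form 3A at offsets 7–7.
U+05E7 → 2-byte form D7 A7 at offsets 8–9.
Offset 9 falls in char 4's range; it's byte 2 of D7 A7 = 0xA7.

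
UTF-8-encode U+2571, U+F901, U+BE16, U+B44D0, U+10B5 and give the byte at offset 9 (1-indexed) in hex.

1-indexed offset 9 is 0-indexed offset 8.
U+2571 → 3-byte form E2 95 B1 at offsets 0–2.
U+F901 → 3-byte form EF A4 81 at offsets 3–5.
U+BE16 → 3-byte form EB B8 96 at offsets 6–8.
Offset 8 falls in char 3's range; it's byte 3 of EB B8 96 = 0x96.

0x96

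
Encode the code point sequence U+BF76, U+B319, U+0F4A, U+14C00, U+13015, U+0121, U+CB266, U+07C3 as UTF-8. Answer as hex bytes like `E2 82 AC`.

U+BF76: 3-byte form → EB BD B6.
U+B319: 3-byte form → EB 8C 99.
U+0F4A: 3-byte form → E0 BD 8A.
U+14C00: 4-byte form → F0 94 B0 80.
U+13015: 4-byte form → F0 93 80 95.
U+0121: 2-byte form → C4 A1.
U+CB266: 4-byte form → F3 8B 89 A6.
U+07C3: 2-byte form → DF 83.
Concatenated (25 bytes): EB BD B6 EB 8C 99 E0 BD 8A F0 94 B0 80 F0 93 80 95 C4 A1 F3 8B 89 A6 DF 83.

EB BD B6 EB 8C 99 E0 BD 8A F0 94 B0 80 F0 93 80 95 C4 A1 F3 8B 89 A6 DF 83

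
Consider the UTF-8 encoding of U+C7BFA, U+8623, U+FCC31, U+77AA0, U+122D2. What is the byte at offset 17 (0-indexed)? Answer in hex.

U+C7BFA → 4-byte form F3 87 AF BA at offsets 0–3.
U+8623 → 3-byte form E8 98 A3 at offsets 4–6.
U+FCC31 → 4-byte form F3 BC B0 B1 at offsets 7–10.
U+77AA0 → 4-byte form F1 B7 AA A0 at offsets 11–14.
U+122D2 → 4-byte form F0 92 8B 92 at offsets 15–18.
Offset 17 falls in char 5's range; it's byte 3 of F0 92 8B 92 = 0x8B.

0x8B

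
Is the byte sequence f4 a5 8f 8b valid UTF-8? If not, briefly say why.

invalid (encodes a value above U+10FFFF)

Leading byte 0xF4 = 11110100 → 4-byte form.
Payload = 0x1253CB, which exceeds U+10FFFF, the maximum Unicode code point. (Leading bytes F5–FF, or F4 followed by ≥ 0x90, are invalid.)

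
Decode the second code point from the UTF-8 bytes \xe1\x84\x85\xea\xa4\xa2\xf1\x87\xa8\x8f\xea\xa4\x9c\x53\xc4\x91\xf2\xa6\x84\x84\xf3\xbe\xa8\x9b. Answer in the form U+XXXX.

Offset 0: leading byte 0xE1 = 11100001 → 3-byte char #1 = E1 84 85.
Offset 3: leading byte 0xEA = 11101010 → 3-byte char #2 = EA A4 A2.
Leading byte 0xEA = 11101010 matches 1110xxxx → 3-byte sequence.
Byte 1: 0xEA = 11101010, payload 1010 (4 bits).
Byte 2: 0xA4 = 10100100 (10xxxxxx ✓), payload 100100.
Byte 3: 0xA2 = 10100010 (10xxxxxx ✓), payload 100010.
Concatenate: 1010100100100010 = 0xA922 (16 bits → U+A922).

U+A922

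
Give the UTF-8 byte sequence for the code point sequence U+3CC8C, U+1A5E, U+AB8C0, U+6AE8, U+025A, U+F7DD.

U+3CC8C: 4-byte form → F0 BC B2 8C.
U+1A5E: 3-byte form → E1 A9 9E.
U+AB8C0: 4-byte form → F2 AB A3 80.
U+6AE8: 3-byte form → E6 AB A8.
U+025A: 2-byte form → C9 9A.
U+F7DD: 3-byte form → EF 9F 9D.
Concatenated (19 bytes): F0 BC B2 8C E1 A9 9E F2 AB A3 80 E6 AB A8 C9 9A EF 9F 9D.

F0 BC B2 8C E1 A9 9E F2 AB A3 80 E6 AB A8 C9 9A EF 9F 9D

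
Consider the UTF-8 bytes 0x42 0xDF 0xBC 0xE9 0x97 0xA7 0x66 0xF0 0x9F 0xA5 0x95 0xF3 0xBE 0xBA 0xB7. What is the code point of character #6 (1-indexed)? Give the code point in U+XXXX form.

Offset 0: leading byte 0x42 = 01000010 → 1-byte char #1 = 42.
Offset 1: leading byte 0xDF = 11011111 → 2-byte char #2 = DF BC.
Offset 3: leading byte 0xE9 = 11101001 → 3-byte char #3 = E9 97 A7.
Offset 6: leading byte 0x66 = 01100110 → 1-byte char #4 = 66.
Offset 7: leading byte 0xF0 = 11110000 → 4-byte char #5 = F0 9F A5 95.
Offset 11: leading byte 0xF3 = 11110011 → 4-byte char #6 = F3 BE BA B7.
Leading byte 0xF3 = 11110011 matches 11110xxx → 4-byte sequence.
Byte 1: 0xF3 = 11110011, payload 011 (3 bits).
Byte 2: 0xBE = 10111110 (10xxxxxx ✓), payload 111110.
Byte 3: 0xBA = 10111010 (10xxxxxx ✓), payload 111010.
Byte 4: 0xB7 = 10110111 (10xxxxxx ✓), payload 110111.
Concatenate: 011111110111010110111 = 0xFEEB7 (21 bits → U+FEEB7).

U+FEEB7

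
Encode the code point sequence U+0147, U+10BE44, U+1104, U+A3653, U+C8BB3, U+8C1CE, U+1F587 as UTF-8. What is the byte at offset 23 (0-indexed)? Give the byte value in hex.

0x96

U+0147 → 2-byte form C5 87 at offsets 0–1.
U+10BE44 → 4-byte form F4 8B B9 84 at offsets 2–5.
U+1104 → 3-byte form E1 84 84 at offsets 6–8.
U+A3653 → 4-byte form F2 A3 99 93 at offsets 9–12.
U+C8BB3 → 4-byte form F3 88 AE B3 at offsets 13–16.
U+8C1CE → 4-byte form F2 8C 87 8E at offsets 17–20.
U+1F587 → 4-byte form F0 9F 96 87 at offsets 21–24.
Offset 23 falls in char 7's range; it's byte 3 of F0 9F 96 87 = 0x96.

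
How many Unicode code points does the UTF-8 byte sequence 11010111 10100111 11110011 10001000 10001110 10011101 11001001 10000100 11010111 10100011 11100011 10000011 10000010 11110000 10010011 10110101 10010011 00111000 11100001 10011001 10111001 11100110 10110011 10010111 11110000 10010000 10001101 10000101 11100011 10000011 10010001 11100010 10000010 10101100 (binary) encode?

12

Byte at offset 0: 0xD7 = 11010111 → 2-byte char (#1). Advance 2.
Byte at offset 2: 0xF3 = 11110011 → 4-byte char (#2). Advance 4.
Byte at offset 6: 0xC9 = 11001001 → 2-byte char (#3). Advance 2.
Byte at offset 8: 0xD7 = 11010111 → 2-byte char (#4). Advance 2.
Byte at offset 10: 0xE3 = 11100011 → 3-byte char (#5). Advance 3.
Byte at offset 13: 0xF0 = 11110000 → 4-byte char (#6). Advance 4.
Byte at offset 17: 0x38 = 00111000 → 1-byte char (#7). Advance 1.
Byte at offset 18: 0xE1 = 11100001 → 3-byte char (#8). Advance 3.
Byte at offset 21: 0xE6 = 11100110 → 3-byte char (#9). Advance 3.
Byte at offset 24: 0xF0 = 11110000 → 4-byte char (#10). Advance 4.
Byte at offset 28: 0xE3 = 11100011 → 3-byte char (#11). Advance 3.
Byte at offset 31: 0xE2 = 11100010 → 3-byte char (#12). Advance 3.
Reached end at offset 34 after 12 code points.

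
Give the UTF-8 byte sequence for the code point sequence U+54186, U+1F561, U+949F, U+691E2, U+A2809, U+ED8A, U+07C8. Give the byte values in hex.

U+54186: 4-byte form → F1 94 86 86.
U+1F561: 4-byte form → F0 9F 95 A1.
U+949F: 3-byte form → E9 92 9F.
U+691E2: 4-byte form → F1 A9 87 A2.
U+A2809: 4-byte form → F2 A2 A0 89.
U+ED8A: 3-byte form → EE B6 8A.
U+07C8: 2-byte form → DF 88.
Concatenated (24 bytes): F1 94 86 86 F0 9F 95 A1 E9 92 9F F1 A9 87 A2 F2 A2 A0 89 EE B6 8A DF 88.

F1 94 86 86 F0 9F 95 A1 E9 92 9F F1 A9 87 A2 F2 A2 A0 89 EE B6 8A DF 88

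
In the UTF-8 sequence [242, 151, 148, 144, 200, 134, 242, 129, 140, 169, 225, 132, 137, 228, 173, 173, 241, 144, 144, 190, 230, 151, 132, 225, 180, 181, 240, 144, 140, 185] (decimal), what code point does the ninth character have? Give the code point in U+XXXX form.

U+10339

Offset 0: leading byte 0xF2 = 11110010 → 4-byte char #1 = F2 97 94 90.
Offset 4: leading byte 0xC8 = 11001000 → 2-byte char #2 = C8 86.
Offset 6: leading byte 0xF2 = 11110010 → 4-byte char #3 = F2 81 8C A9.
Offset 10: leading byte 0xE1 = 11100001 → 3-byte char #4 = E1 84 89.
Offset 13: leading byte 0xE4 = 11100100 → 3-byte char #5 = E4 AD AD.
Offset 16: leading byte 0xF1 = 11110001 → 4-byte char #6 = F1 90 90 BE.
Offset 20: leading byte 0xE6 = 11100110 → 3-byte char #7 = E6 97 84.
Offset 23: leading byte 0xE1 = 11100001 → 3-byte char #8 = E1 B4 B5.
Offset 26: leading byte 0xF0 = 11110000 → 4-byte char #9 = F0 90 8C B9.
Leading byte 0xF0 = 11110000 matches 11110xxx → 4-byte sequence.
Byte 1: 0xF0 = 11110000, payload 000 (3 bits).
Byte 2: 0x90 = 10010000 (10xxxxxx ✓), payload 010000.
Byte 3: 0x8C = 10001100 (10xxxxxx ✓), payload 001100.
Byte 4: 0xB9 = 10111001 (10xxxxxx ✓), payload 111001.
Concatenate: 000010000001100111001 = 0x10339 (21 bits → U+10339).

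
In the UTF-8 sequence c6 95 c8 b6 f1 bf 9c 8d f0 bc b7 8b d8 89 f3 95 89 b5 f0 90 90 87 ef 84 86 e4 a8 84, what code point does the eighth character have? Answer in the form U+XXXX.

U+F106

Offset 0: leading byte 0xC6 = 11000110 → 2-byte char #1 = C6 95.
Offset 2: leading byte 0xC8 = 11001000 → 2-byte char #2 = C8 B6.
Offset 4: leading byte 0xF1 = 11110001 → 4-byte char #3 = F1 BF 9C 8D.
Offset 8: leading byte 0xF0 = 11110000 → 4-byte char #4 = F0 BC B7 8B.
Offset 12: leading byte 0xD8 = 11011000 → 2-byte char #5 = D8 89.
Offset 14: leading byte 0xF3 = 11110011 → 4-byte char #6 = F3 95 89 B5.
Offset 18: leading byte 0xF0 = 11110000 → 4-byte char #7 = F0 90 90 87.
Offset 22: leading byte 0xEF = 11101111 → 3-byte char #8 = EF 84 86.
Leading byte 0xEF = 11101111 matches 1110xxxx → 3-byte sequence.
Byte 1: 0xEF = 11101111, payload 1111 (4 bits).
Byte 2: 0x84 = 10000100 (10xxxxxx ✓), payload 000100.
Byte 3: 0x86 = 10000110 (10xxxxxx ✓), payload 000110.
Concatenate: 1111000100000110 = 0xF106 (16 bits → U+F106).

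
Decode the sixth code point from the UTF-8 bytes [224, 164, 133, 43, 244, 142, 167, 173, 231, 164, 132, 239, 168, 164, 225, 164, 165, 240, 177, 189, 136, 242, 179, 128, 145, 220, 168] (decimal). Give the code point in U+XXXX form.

Offset 0: leading byte 0xE0 = 11100000 → 3-byte char #1 = E0 A4 85.
Offset 3: leading byte 0x2B = 00101011 → 1-byte char #2 = 2B.
Offset 4: leading byte 0xF4 = 11110100 → 4-byte char #3 = F4 8E A7 AD.
Offset 8: leading byte 0xE7 = 11100111 → 3-byte char #4 = E7 A4 84.
Offset 11: leading byte 0xEF = 11101111 → 3-byte char #5 = EF A8 A4.
Offset 14: leading byte 0xE1 = 11100001 → 3-byte char #6 = E1 A4 A5.
Leading byte 0xE1 = 11100001 matches 1110xxxx → 3-byte sequence.
Byte 1: 0xE1 = 11100001, payload 0001 (4 bits).
Byte 2: 0xA4 = 10100100 (10xxxxxx ✓), payload 100100.
Byte 3: 0xA5 = 10100101 (10xxxxxx ✓), payload 100101.
Concatenate: 0001100100100101 = 0x1925 (16 bits → U+1925).

U+1925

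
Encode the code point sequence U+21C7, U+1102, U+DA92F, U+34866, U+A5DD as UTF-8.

E2 87 87 E1 84 82 F3 9A A4 AF F0 B4 A1 A6 EA 97 9D

U+21C7: 3-byte form → E2 87 87.
U+1102: 3-byte form → E1 84 82.
U+DA92F: 4-byte form → F3 9A A4 AF.
U+34866: 4-byte form → F0 B4 A1 A6.
U+A5DD: 3-byte form → EA 97 9D.
Concatenated (17 bytes): E2 87 87 E1 84 82 F3 9A A4 AF F0 B4 A1 A6 EA 97 9D.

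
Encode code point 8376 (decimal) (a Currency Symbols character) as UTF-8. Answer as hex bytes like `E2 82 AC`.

E2 82 B8

U+20B8 = 0x20B8 = 8376 decimal. In range U+0800–U+FFFF → 3-byte form: 1110xxxx 10xxxxxx 10xxxxxx.
Binary (16 bits): 0010000010111000.
Split 4+6+6: 0010 | 000010 | 111000.
Byte 1: 11100010 = 0xE2.
Byte 2: 10000010 = 0x82.
Byte 3: 10111000 = 0xB8.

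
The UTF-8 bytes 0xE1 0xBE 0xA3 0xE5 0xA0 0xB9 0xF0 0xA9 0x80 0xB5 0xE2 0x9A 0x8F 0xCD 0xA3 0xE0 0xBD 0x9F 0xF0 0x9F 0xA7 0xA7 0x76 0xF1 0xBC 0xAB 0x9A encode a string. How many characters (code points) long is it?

Byte at offset 0: 0xE1 = 11100001 → 3-byte char (#1). Advance 3.
Byte at offset 3: 0xE5 = 11100101 → 3-byte char (#2). Advance 3.
Byte at offset 6: 0xF0 = 11110000 → 4-byte char (#3). Advance 4.
Byte at offset 10: 0xE2 = 11100010 → 3-byte char (#4). Advance 3.
Byte at offset 13: 0xCD = 11001101 → 2-byte char (#5). Advance 2.
Byte at offset 15: 0xE0 = 11100000 → 3-byte char (#6). Advance 3.
Byte at offset 18: 0xF0 = 11110000 → 4-byte char (#7). Advance 4.
Byte at offset 22: 0x76 = 01110110 → 1-byte char (#8). Advance 1.
Byte at offset 23: 0xF1 = 11110001 → 4-byte char (#9). Advance 4.
Reached end at offset 27 after 9 code points.

9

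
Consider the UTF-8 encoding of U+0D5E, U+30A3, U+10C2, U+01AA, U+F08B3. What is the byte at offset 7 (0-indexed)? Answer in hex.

U+0D5E → 3-byte form E0 B5 9E at offsets 0–2.
U+30A3 → 3-byte form E3 82 A3 at offsets 3–5.
U+10C2 → 3-byte form E1 83 82 at offsets 6–8.
Offset 7 falls in char 3's range; it's byte 2 of E1 83 82 = 0x83.

0x83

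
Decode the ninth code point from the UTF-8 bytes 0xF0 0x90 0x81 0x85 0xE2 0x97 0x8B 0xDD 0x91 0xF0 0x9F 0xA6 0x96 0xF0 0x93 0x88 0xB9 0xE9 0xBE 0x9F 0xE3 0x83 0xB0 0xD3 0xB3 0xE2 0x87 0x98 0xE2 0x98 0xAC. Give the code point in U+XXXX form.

U+21D8

Offset 0: leading byte 0xF0 = 11110000 → 4-byte char #1 = F0 90 81 85.
Offset 4: leading byte 0xE2 = 11100010 → 3-byte char #2 = E2 97 8B.
Offset 7: leading byte 0xDD = 11011101 → 2-byte char #3 = DD 91.
Offset 9: leading byte 0xF0 = 11110000 → 4-byte char #4 = F0 9F A6 96.
Offset 13: leading byte 0xF0 = 11110000 → 4-byte char #5 = F0 93 88 B9.
Offset 17: leading byte 0xE9 = 11101001 → 3-byte char #6 = E9 BE 9F.
Offset 20: leading byte 0xE3 = 11100011 → 3-byte char #7 = E3 83 B0.
Offset 23: leading byte 0xD3 = 11010011 → 2-byte char #8 = D3 B3.
Offset 25: leading byte 0xE2 = 11100010 → 3-byte char #9 = E2 87 98.
Leading byte 0xE2 = 11100010 matches 1110xxxx → 3-byte sequence.
Byte 1: 0xE2 = 11100010, payload 0010 (4 bits).
Byte 2: 0x87 = 10000111 (10xxxxxx ✓), payload 000111.
Byte 3: 0x98 = 10011000 (10xxxxxx ✓), payload 011000.
Concatenate: 0010000111011000 = 0x21D8 (16 bits → U+21D8).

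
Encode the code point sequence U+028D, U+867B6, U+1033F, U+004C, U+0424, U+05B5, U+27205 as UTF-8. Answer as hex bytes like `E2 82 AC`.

CA 8D F2 86 9E B6 F0 90 8C BF 4C D0 A4 D6 B5 F0 A7 88 85

U+028D: 2-byte form → CA 8D.
U+867B6: 4-byte form → F2 86 9E B6.
U+1033F: 4-byte form → F0 90 8C BF.
U+004C: 1-byte form → 4C.
U+0424: 2-byte form → D0 A4.
U+05B5: 2-byte form → D6 B5.
U+27205: 4-byte form → F0 A7 88 85.
Concatenated (19 bytes): CA 8D F2 86 9E B6 F0 90 8C BF 4C D0 A4 D6 B5 F0 A7 88 85.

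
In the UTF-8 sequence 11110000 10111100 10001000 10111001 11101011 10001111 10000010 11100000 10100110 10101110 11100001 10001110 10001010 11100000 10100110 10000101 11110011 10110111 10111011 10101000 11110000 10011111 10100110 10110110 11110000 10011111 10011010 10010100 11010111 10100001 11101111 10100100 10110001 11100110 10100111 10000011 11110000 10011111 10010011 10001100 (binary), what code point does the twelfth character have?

Offset 0: leading byte 0xF0 = 11110000 → 4-byte char #1 = F0 BC 88 B9.
Offset 4: leading byte 0xEB = 11101011 → 3-byte char #2 = EB 8F 82.
Offset 7: leading byte 0xE0 = 11100000 → 3-byte char #3 = E0 A6 AE.
Offset 10: leading byte 0xE1 = 11100001 → 3-byte char #4 = E1 8E 8A.
Offset 13: leading byte 0xE0 = 11100000 → 3-byte char #5 = E0 A6 85.
Offset 16: leading byte 0xF3 = 11110011 → 4-byte char #6 = F3 B7 BB A8.
Offset 20: leading byte 0xF0 = 11110000 → 4-byte char #7 = F0 9F A6 B6.
Offset 24: leading byte 0xF0 = 11110000 → 4-byte char #8 = F0 9F 9A 94.
Offset 28: leading byte 0xD7 = 11010111 → 2-byte char #9 = D7 A1.
Offset 30: leading byte 0xEF = 11101111 → 3-byte char #10 = EF A4 B1.
Offset 33: leading byte 0xE6 = 11100110 → 3-byte char #11 = E6 A7 83.
Offset 36: leading byte 0xF0 = 11110000 → 4-byte char #12 = F0 9F 93 8C.
Leading byte 0xF0 = 11110000 matches 11110xxx → 4-byte sequence.
Byte 1: 0xF0 = 11110000, payload 000 (3 bits).
Byte 2: 0x9F = 10011111 (10xxxxxx ✓), payload 011111.
Byte 3: 0x93 = 10010011 (10xxxxxx ✓), payload 010011.
Byte 4: 0x8C = 10001100 (10xxxxxx ✓), payload 001100.
Concatenate: 000011111010011001100 = 0x1F4CC (21 bits → U+1F4CC).

U+1F4CC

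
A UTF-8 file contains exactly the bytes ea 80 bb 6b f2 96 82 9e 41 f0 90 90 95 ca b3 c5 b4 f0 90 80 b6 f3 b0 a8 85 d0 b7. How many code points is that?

Byte at offset 0: 0xEA = 11101010 → 3-byte char (#1). Advance 3.
Byte at offset 3: 0x6B = 01101011 → 1-byte char (#2). Advance 1.
Byte at offset 4: 0xF2 = 11110010 → 4-byte char (#3). Advance 4.
Byte at offset 8: 0x41 = 01000001 → 1-byte char (#4). Advance 1.
Byte at offset 9: 0xF0 = 11110000 → 4-byte char (#5). Advance 4.
Byte at offset 13: 0xCA = 11001010 → 2-byte char (#6). Advance 2.
Byte at offset 15: 0xC5 = 11000101 → 2-byte char (#7). Advance 2.
Byte at offset 17: 0xF0 = 11110000 → 4-byte char (#8). Advance 4.
Byte at offset 21: 0xF3 = 11110011 → 4-byte char (#9). Advance 4.
Byte at offset 25: 0xD0 = 11010000 → 2-byte char (#10). Advance 2.
Reached end at offset 27 after 10 code points.

10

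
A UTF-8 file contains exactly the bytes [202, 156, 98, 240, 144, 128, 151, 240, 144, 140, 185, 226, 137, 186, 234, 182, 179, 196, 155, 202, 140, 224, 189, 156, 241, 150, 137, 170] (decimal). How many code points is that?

Byte at offset 0: 0xCA = 11001010 → 2-byte char (#1). Advance 2.
Byte at offset 2: 0x62 = 01100010 → 1-byte char (#2). Advance 1.
Byte at offset 3: 0xF0 = 11110000 → 4-byte char (#3). Advance 4.
Byte at offset 7: 0xF0 = 11110000 → 4-byte char (#4). Advance 4.
Byte at offset 11: 0xE2 = 11100010 → 3-byte char (#5). Advance 3.
Byte at offset 14: 0xEA = 11101010 → 3-byte char (#6). Advance 3.
Byte at offset 17: 0xC4 = 11000100 → 2-byte char (#7). Advance 2.
Byte at offset 19: 0xCA = 11001010 → 2-byte char (#8). Advance 2.
Byte at offset 21: 0xE0 = 11100000 → 3-byte char (#9). Advance 3.
Byte at offset 24: 0xF1 = 11110001 → 4-byte char (#10). Advance 4.
Reached end at offset 28 after 10 code points.

10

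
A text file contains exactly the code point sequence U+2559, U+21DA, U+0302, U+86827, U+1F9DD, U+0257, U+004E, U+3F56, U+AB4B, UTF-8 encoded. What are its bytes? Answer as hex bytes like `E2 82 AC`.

E2 95 99 E2 87 9A CC 82 F2 86 A0 A7 F0 9F A7 9D C9 97 4E E3 BD 96 EA AD 8B

U+2559: 3-byte form → E2 95 99.
U+21DA: 3-byte form → E2 87 9A.
U+0302: 2-byte form → CC 82.
U+86827: 4-byte form → F2 86 A0 A7.
U+1F9DD: 4-byte form → F0 9F A7 9D.
U+0257: 2-byte form → C9 97.
U+004E: 1-byte form → 4E.
U+3F56: 3-byte form → E3 BD 96.
U+AB4B: 3-byte form → EA AD 8B.
Concatenated (25 bytes): E2 95 99 E2 87 9A CC 82 F2 86 A0 A7 F0 9F A7 9D C9 97 4E E3 BD 96 EA AD 8B.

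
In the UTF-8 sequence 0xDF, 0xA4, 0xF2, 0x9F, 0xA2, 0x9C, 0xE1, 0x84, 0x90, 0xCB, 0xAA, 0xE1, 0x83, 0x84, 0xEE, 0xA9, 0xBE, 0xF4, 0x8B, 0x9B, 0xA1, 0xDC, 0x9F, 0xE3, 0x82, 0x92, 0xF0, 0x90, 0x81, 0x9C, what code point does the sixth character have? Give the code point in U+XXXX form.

U+EA7E

Offset 0: leading byte 0xDF = 11011111 → 2-byte char #1 = DF A4.
Offset 2: leading byte 0xF2 = 11110010 → 4-byte char #2 = F2 9F A2 9C.
Offset 6: leading byte 0xE1 = 11100001 → 3-byte char #3 = E1 84 90.
Offset 9: leading byte 0xCB = 11001011 → 2-byte char #4 = CB AA.
Offset 11: leading byte 0xE1 = 11100001 → 3-byte char #5 = E1 83 84.
Offset 14: leading byte 0xEE = 11101110 → 3-byte char #6 = EE A9 BE.
Leading byte 0xEE = 11101110 matches 1110xxxx → 3-byte sequence.
Byte 1: 0xEE = 11101110, payload 1110 (4 bits).
Byte 2: 0xA9 = 10101001 (10xxxxxx ✓), payload 101001.
Byte 3: 0xBE = 10111110 (10xxxxxx ✓), payload 111110.
Concatenate: 1110101001111110 = 0xEA7E (16 bits → U+EA7E).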